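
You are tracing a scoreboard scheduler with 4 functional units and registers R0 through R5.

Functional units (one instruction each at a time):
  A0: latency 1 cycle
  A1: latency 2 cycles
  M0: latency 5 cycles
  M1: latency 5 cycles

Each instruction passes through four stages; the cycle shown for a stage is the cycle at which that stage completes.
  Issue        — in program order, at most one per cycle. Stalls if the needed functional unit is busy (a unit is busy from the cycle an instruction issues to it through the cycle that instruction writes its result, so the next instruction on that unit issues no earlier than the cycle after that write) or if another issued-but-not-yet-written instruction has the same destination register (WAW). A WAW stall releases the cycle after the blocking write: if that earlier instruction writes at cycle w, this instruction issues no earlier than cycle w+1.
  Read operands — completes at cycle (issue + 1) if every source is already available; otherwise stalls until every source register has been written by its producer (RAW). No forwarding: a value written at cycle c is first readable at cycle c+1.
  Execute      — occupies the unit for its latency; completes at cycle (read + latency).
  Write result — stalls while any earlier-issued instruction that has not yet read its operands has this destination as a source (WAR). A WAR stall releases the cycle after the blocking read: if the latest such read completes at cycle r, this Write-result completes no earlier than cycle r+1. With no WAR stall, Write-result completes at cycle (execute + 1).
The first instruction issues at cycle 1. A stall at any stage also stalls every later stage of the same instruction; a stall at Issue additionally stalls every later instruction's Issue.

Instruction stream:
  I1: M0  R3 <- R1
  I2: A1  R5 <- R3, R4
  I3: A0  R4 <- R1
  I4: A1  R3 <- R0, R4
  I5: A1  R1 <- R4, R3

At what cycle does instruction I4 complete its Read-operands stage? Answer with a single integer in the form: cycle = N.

t=1  I1→M0
t=2  I1 RO | I2→A1
t=3  I3→A0
t=4  I3 RO
t=5  I3 EX
t=7  I1 EX
t=8  I1 WR R3
t=9  I2 RO
t=10  I3 WR R4
t=11  I2 EX
t=12  I2 WR R5
t=13  I4→A1
t=14  I4 RO
t=16  I4 EX
t=17  I4 WR R3
t=18  I5→A1
t=19  I5 RO
t=21  I5 EX
t=22  I5 WR R1

cycle = 14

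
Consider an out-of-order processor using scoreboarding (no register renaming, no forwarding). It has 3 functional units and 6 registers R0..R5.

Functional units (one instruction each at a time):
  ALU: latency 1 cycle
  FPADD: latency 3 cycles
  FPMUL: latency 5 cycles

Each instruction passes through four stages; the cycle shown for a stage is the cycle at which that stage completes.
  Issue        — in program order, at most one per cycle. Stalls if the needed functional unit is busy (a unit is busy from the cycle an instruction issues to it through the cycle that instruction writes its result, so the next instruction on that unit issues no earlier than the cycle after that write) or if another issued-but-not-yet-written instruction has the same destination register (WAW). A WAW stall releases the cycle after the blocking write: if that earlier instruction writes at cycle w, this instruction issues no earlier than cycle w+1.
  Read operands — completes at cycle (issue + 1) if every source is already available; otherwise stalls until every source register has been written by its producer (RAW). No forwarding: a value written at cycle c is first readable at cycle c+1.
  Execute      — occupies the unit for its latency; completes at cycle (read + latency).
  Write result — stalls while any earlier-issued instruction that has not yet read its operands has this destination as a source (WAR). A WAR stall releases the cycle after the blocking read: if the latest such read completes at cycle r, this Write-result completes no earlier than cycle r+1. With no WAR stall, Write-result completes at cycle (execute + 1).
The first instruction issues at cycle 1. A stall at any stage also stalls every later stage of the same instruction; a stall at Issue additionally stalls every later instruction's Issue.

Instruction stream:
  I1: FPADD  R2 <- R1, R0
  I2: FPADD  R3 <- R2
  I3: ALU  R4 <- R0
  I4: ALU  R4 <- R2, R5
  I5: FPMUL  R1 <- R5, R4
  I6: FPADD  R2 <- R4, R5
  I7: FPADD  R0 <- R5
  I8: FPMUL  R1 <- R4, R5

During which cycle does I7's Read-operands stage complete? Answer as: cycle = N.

cycle = 22

I1 -> (1, 2, 5, 6)
I2 -> (7, 8, 11, 12)  // struct: FPADD busy until I1 writes@6
I3 -> (8, 9, 10, 11)
I4 -> (12, 13, 14, 15)  // struct: ALU busy until I3 writes@11
I5 -> (13, 16, 21, 22)  // RAW R4: wait I4 write@15
I6 -> (14, 16, 19, 20)  // RAW R4: wait I4 write@15
I7 -> (21, 22, 25, 26)  // struct: FPADD busy until I6 writes@20
I8 -> (23, 24, 29, 30)  // struct: FPMUL busy until I5 writes@22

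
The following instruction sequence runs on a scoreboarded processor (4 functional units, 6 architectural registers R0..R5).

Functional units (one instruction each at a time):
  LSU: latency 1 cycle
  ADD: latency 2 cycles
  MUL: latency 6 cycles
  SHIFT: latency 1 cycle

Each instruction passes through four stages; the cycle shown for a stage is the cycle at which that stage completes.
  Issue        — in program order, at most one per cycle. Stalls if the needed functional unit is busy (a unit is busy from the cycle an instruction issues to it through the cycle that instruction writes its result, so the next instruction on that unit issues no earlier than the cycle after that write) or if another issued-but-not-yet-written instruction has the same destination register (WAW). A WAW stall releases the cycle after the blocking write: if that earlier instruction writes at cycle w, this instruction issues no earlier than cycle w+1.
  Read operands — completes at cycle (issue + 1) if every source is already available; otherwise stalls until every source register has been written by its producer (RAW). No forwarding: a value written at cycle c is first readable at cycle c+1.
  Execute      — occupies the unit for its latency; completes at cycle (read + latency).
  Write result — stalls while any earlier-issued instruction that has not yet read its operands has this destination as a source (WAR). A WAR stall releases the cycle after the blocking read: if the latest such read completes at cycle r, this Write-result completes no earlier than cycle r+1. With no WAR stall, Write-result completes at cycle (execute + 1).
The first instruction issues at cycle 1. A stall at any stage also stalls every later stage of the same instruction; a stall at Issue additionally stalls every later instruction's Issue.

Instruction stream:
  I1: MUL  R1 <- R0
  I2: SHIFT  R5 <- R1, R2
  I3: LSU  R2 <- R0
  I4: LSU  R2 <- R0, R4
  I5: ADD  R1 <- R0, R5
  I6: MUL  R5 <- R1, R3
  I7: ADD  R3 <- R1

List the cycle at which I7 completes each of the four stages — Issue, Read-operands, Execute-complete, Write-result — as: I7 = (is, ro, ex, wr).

I7 = (18, 19, 21, 22)

  I1 | 1 | 2 | 8 | 9
  I2 | 2 | 10 | 11 | 12   RAW R1: wait I1 write@9
  I3 | 3 | 4 | 5 | 11   WAR R2: wait I2 read@10
  I4 | 12 | 13 | 14 | 15   struct: LSU busy until I3 writes@11
  I5 | 13 | 14 | 16 | 17
  I6 | 14 | 18 | 24 | 25   RAW R1: wait I5 write@17
  I7 | 18 | 19 | 21 | 22   struct: ADD busy until I5 writes@17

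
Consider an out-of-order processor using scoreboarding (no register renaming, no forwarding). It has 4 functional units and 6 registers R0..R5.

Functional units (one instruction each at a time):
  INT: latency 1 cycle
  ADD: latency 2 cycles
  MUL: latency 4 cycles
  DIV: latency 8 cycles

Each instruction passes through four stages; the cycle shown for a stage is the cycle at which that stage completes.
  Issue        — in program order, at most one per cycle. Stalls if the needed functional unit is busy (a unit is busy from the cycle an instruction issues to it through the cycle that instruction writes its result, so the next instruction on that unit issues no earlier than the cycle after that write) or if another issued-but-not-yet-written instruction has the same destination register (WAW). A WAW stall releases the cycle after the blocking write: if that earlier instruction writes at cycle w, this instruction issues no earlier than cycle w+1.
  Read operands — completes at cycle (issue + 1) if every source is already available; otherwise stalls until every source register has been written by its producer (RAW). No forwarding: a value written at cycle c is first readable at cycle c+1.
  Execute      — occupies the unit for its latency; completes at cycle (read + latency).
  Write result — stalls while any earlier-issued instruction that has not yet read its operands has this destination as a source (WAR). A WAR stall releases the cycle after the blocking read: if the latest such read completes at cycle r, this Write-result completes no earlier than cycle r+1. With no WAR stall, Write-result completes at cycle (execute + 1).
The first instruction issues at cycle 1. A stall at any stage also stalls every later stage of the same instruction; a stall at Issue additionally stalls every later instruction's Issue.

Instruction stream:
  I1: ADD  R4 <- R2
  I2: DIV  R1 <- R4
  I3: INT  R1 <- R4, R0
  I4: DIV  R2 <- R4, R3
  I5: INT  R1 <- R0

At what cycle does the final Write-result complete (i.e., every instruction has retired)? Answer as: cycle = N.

I1: IS=1 RO=2 EX=4 WR=5
I2: IS=2 RO=6 EX=14 WR=15  [RAW R4: wait I1 write@5]
I3: IS=16 RO=17 EX=18 WR=19  [WAW R1: wait I2 write@15]
I4: IS=17 RO=18 EX=26 WR=27
I5: IS=20 RO=21 EX=22 WR=23  [struct: INT busy until I3 writes@19]

cycle = 27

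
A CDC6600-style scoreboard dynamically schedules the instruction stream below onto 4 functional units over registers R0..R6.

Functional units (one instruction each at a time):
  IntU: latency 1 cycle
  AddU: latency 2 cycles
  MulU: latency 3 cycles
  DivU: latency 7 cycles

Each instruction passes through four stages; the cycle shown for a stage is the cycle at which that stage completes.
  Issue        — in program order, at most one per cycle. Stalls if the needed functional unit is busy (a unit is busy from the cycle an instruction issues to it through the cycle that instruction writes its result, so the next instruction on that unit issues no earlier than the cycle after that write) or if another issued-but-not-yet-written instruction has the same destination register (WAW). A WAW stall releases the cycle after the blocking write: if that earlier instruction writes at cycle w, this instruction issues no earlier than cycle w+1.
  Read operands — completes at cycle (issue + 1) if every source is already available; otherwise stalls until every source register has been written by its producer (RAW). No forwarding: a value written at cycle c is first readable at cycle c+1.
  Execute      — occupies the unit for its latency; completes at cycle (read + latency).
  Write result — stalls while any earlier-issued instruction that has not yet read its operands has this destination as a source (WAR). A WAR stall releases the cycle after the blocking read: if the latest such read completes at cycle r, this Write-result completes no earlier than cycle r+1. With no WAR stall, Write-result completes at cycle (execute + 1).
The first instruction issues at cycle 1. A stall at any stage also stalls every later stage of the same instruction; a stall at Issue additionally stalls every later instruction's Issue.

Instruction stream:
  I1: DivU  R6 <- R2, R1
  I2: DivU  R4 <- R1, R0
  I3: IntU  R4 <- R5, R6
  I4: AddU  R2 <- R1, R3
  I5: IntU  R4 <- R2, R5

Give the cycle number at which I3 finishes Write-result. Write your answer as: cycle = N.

cycle = 24

t=1  I1→DivU
t=2  I1 RO
t=9  I1 EX
t=10  I1 WR R6
t=11  I2→DivU
t=12  I2 RO
t=19  I2 EX
t=20  I2 WR R4
t=21  I3→IntU
t=22  I3 RO · I4→AddU
t=23  I3 EX · I4 RO
t=24  I3 WR R4
t=25  I4 EX · I5→IntU
t=26  I4 WR R2
t=27  I5 RO
t=28  I5 EX
t=29  I5 WR R4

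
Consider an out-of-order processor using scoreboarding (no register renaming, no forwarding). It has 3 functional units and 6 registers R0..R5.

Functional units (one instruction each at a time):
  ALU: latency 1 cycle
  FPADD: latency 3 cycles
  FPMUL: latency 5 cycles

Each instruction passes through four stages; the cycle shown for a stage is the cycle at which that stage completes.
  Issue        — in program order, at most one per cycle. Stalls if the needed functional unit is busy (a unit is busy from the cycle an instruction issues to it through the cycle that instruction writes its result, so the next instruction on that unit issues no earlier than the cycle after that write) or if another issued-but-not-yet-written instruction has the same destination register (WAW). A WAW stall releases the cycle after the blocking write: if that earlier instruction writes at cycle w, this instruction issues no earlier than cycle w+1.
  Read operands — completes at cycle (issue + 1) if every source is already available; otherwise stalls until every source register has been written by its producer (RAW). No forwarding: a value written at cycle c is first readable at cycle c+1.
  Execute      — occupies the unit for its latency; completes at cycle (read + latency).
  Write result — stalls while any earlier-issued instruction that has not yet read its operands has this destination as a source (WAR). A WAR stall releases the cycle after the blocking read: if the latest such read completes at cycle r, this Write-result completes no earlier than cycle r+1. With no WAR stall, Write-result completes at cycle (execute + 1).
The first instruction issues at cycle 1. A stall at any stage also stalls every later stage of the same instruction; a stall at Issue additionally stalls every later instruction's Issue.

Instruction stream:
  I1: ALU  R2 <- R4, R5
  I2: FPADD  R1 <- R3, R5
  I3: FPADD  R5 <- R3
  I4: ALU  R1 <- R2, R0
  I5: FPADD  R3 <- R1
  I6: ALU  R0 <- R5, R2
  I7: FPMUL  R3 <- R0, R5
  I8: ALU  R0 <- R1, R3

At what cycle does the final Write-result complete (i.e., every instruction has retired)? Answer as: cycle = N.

cycle = 30

I1 -> (1, 2, 3, 4)
I2 -> (2, 3, 6, 7)
I3 -> (8, 9, 12, 13)  // struct: FPADD busy until I2 writes@7
I4 -> (9, 10, 11, 12)
I5 -> (14, 15, 18, 19)  // struct: FPADD busy until I3 writes@13
I6 -> (15, 16, 17, 18)
I7 -> (20, 21, 26, 27)  // WAW R3: wait I5 write@19
I8 -> (21, 28, 29, 30)  // RAW R3: wait I7 write@27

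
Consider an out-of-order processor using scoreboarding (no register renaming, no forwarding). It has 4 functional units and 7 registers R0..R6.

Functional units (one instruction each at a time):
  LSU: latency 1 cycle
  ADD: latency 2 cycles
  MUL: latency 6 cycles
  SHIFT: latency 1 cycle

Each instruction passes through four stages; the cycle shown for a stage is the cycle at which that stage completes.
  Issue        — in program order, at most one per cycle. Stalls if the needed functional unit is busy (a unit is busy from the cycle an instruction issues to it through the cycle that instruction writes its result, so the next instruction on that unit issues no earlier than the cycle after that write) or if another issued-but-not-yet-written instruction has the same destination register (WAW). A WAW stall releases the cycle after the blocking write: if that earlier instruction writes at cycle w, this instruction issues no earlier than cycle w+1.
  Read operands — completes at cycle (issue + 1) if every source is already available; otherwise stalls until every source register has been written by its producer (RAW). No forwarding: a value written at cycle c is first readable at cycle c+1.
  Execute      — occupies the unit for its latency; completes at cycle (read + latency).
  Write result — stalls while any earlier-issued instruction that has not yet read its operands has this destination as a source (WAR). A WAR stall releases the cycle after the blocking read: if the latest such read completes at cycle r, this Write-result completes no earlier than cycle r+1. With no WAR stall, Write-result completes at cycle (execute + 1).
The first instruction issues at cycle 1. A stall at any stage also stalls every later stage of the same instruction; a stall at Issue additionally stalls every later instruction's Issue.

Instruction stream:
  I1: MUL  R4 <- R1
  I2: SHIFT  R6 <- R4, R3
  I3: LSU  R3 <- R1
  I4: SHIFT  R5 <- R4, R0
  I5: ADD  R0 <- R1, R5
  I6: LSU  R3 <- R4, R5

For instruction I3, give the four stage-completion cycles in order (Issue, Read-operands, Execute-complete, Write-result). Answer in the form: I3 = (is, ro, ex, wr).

I3 = (3, 4, 5, 11)

I1  is:1  ro:2  ex:8  wr:9
I2  is:2  ro:10  ex:11  wr:12  — RAW R4: wait I1 write@9
I3  is:3  ro:4  ex:5  wr:11  — WAR R3: wait I2 read@10
I4  is:13  ro:14  ex:15  wr:16  — struct: SHIFT busy until I2 writes@12
I5  is:14  ro:17  ex:19  wr:20  — RAW R5: wait I4 write@16
I6  is:15  ro:17  ex:18  wr:19  — RAW R5: wait I4 write@16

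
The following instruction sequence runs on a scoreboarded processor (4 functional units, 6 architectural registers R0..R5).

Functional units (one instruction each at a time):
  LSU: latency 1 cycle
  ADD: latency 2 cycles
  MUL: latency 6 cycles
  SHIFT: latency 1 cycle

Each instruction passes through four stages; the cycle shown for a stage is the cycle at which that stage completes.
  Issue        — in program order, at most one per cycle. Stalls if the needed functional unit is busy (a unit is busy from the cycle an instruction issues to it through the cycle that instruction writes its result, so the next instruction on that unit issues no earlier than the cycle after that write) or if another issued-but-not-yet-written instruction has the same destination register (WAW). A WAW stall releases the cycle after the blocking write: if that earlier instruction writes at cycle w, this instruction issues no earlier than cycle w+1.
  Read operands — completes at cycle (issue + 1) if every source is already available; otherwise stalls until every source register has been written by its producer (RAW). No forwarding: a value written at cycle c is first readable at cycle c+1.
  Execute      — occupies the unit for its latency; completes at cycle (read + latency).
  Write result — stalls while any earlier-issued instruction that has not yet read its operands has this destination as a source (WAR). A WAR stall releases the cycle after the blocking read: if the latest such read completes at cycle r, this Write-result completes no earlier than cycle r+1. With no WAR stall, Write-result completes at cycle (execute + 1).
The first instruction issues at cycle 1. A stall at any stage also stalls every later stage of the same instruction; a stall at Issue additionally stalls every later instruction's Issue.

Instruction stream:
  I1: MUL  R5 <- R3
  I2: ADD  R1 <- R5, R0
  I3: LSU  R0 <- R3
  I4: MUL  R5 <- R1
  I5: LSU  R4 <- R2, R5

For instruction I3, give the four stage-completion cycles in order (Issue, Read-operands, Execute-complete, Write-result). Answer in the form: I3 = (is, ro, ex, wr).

I1: IS=1 RO=2 EX=8 WR=9
I2: IS=2 RO=10 EX=12 WR=13  [RAW R5: wait I1 write@9]
I3: IS=3 RO=4 EX=5 WR=11  [WAR R0: wait I2 read@10]
I4: IS=10 RO=14 EX=20 WR=21  [struct: MUL busy until I1 writes@9; RAW R1: wait I2 write@13]
I5: IS=12 RO=22 EX=23 WR=24  [struct: LSU busy until I3 writes@11; RAW R5: wait I4 write@21]

I3 = (3, 4, 5, 11)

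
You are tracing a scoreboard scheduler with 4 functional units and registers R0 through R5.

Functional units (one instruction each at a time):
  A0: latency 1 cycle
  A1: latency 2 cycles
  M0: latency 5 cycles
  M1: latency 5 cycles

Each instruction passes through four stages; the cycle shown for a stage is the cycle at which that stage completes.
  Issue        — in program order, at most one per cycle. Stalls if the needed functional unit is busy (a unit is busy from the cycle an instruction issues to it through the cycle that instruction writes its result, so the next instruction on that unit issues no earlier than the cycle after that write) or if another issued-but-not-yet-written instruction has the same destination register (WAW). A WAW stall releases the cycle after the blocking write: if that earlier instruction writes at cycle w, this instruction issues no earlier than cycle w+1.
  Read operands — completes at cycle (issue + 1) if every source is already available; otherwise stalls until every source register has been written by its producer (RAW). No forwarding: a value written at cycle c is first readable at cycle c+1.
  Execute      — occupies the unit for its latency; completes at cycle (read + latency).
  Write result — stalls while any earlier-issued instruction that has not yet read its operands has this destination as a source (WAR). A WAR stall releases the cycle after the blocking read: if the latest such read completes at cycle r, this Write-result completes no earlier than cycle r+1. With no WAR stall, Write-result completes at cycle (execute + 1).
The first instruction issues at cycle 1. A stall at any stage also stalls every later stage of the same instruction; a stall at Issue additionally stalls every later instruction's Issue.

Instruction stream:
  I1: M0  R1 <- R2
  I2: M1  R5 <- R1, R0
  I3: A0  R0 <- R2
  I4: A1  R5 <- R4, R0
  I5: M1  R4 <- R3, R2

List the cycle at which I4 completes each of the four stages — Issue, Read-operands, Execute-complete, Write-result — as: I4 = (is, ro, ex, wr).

I4 = (16, 17, 19, 20)

cycle 1: I1→M0
cycle 2: I1 RO; I2→M1
cycle 3: I3→A0
cycle 4: I3 RO
cycle 5: I3 EX
cycle 7: I1 EX
cycle 8: I1 WR R1
cycle 9: I2 RO
cycle 10: I3 WR R0
cycle 14: I2 EX
cycle 15: I2 WR R5
cycle 16: I4→A1
cycle 17: I4 RO; I5→M1
cycle 18: I5 RO
cycle 19: I4 EX
cycle 20: I4 WR R5
cycle 23: I5 EX
cycle 24: I5 WR R4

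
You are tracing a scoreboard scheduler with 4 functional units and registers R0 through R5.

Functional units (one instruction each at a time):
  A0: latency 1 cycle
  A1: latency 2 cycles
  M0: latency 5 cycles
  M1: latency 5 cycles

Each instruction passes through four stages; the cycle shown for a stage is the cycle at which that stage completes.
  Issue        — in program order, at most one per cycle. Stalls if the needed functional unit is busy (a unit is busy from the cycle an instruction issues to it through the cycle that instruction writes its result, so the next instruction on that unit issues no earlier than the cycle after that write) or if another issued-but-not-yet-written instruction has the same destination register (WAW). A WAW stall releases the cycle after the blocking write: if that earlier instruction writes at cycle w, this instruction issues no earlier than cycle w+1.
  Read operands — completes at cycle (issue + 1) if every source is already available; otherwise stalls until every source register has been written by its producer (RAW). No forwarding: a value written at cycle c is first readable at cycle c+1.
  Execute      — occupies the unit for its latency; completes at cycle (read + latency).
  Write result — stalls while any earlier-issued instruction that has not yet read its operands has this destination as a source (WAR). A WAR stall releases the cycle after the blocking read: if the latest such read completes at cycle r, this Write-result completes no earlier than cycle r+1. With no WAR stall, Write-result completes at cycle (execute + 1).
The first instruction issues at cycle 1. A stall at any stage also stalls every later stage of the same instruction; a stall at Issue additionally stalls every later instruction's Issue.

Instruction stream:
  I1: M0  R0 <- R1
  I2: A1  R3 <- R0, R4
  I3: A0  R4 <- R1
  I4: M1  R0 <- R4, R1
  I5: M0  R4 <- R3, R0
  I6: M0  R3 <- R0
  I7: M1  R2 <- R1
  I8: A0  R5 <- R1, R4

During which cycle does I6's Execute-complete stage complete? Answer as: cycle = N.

cycle 1: I1→M0
cycle 2: I1 RO; I2→A1
cycle 3: I3→A0
cycle 4: I3 RO
cycle 5: I3 EX
cycle 7: I1 EX
cycle 8: I1 WR R0
cycle 9: I2 RO; I4→M1
cycle 10: I3 WR R4
cycle 11: I2 EX; I4 RO; I5→M0
cycle 12: I2 WR R3
cycle 16: I4 EX
cycle 17: I4 WR R0
cycle 18: I5 RO
cycle 23: I5 EX
cycle 24: I5 WR R4
cycle 25: I6→M0
cycle 26: I6 RO; I7→M1
cycle 27: I7 RO; I8→A0
cycle 28: I8 RO
cycle 29: I8 EX
cycle 30: I8 WR R5
cycle 31: I6 EX
cycle 32: I6 WR R3; I7 EX
cycle 33: I7 WR R2

cycle = 31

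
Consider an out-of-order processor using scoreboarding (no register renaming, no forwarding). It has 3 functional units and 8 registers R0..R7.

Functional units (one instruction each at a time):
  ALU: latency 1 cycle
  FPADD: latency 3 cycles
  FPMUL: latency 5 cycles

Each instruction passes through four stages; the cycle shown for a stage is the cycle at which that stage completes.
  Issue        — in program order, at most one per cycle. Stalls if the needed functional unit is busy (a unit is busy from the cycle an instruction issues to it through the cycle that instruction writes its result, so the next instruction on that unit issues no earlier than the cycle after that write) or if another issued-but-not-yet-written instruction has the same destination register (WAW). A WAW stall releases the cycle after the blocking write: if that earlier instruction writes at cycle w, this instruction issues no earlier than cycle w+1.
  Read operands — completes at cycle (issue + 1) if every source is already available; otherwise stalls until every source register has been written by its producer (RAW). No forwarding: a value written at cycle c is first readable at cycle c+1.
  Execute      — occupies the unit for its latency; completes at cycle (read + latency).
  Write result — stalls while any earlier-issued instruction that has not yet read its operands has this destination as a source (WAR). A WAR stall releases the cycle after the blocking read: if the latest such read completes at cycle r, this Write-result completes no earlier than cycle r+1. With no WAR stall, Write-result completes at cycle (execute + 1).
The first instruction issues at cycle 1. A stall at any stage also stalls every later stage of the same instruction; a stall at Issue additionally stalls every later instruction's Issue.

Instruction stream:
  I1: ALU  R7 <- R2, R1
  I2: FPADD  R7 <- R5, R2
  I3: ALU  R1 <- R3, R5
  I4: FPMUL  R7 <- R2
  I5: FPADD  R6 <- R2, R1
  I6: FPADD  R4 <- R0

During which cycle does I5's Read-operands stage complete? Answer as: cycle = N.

cycle = 13

1) issue 1, read 2, done 3, write 4
2) issue 5, read 6, done 9, write 10  <WAW R7: wait I1 write@4>
3) issue 6, read 7, done 8, write 9
4) issue 11, read 12, done 17, write 18  <WAW R7: wait I2 write@10>
5) issue 12, read 13, done 16, write 17
6) issue 18, read 19, done 22, write 23  <struct: FPADD busy until I5 writes@17>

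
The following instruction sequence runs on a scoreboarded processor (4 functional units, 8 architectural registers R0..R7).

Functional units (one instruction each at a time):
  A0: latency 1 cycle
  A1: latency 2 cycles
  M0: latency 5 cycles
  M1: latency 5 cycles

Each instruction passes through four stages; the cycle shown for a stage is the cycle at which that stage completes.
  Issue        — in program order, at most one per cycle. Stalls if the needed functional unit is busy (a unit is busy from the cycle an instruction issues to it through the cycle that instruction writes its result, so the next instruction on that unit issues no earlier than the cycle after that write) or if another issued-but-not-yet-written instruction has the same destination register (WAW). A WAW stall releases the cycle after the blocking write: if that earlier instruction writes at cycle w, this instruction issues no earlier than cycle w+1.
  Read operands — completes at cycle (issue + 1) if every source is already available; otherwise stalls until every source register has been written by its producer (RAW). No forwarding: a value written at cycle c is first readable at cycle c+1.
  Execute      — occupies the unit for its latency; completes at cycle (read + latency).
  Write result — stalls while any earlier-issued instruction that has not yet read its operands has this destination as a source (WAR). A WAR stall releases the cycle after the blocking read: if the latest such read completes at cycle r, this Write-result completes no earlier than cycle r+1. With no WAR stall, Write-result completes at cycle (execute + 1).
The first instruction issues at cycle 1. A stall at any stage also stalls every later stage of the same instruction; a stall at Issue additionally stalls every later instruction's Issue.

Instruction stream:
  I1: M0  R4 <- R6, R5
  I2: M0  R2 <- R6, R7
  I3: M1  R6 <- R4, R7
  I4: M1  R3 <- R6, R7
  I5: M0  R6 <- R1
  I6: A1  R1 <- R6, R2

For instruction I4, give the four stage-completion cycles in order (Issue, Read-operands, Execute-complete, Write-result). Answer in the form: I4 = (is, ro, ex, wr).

I4 = (18, 19, 24, 25)

I1  is:1  ro:2  ex:7  wr:8
I2  is:9  ro:10  ex:15  wr:16  — struct: M0 busy until I1 writes@8
I3  is:10  ro:11  ex:16  wr:17
I4  is:18  ro:19  ex:24  wr:25  — struct: M1 busy until I3 writes@17
I5  is:19  ro:20  ex:25  wr:26
I6  is:20  ro:27  ex:29  wr:30  — RAW R6: wait I5 write@26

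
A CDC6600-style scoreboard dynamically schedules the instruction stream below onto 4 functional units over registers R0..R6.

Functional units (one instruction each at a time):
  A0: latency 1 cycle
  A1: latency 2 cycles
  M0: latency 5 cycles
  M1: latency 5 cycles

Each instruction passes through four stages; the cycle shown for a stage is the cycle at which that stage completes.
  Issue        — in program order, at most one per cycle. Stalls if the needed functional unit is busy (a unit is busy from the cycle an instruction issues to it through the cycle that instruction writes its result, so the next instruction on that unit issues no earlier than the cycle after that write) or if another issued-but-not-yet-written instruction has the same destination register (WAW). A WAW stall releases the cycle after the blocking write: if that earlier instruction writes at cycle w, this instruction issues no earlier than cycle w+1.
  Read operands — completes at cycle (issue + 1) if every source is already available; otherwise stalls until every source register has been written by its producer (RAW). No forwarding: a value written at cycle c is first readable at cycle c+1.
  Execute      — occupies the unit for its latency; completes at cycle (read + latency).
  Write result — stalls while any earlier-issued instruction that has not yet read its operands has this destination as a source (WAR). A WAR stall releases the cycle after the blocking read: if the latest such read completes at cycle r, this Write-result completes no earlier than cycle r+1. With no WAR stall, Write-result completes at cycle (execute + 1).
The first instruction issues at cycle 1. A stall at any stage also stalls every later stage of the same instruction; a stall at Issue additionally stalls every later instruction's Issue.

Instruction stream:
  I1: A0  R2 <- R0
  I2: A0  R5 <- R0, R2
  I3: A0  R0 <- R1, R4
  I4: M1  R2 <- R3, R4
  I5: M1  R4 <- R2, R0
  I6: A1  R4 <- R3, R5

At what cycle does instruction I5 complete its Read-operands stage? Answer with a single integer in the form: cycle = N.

[1] I1 dispatched to A0
[2] I1 operands ready
[3] I1 complete
[4] R2←I1
[5] I2 dispatched to A0
[6] I2 operands ready
[7] I2 complete
[8] R5←I2
[9] I3 dispatched to A0
[10] I3 operands ready; I4 dispatched to M1
[11] I3 complete; I4 operands ready
[12] R0←I3
[16] I4 complete
[17] R2←I4
[18] I5 dispatched to M1
[19] I5 operands ready
[24] I5 complete
[25] R4←I5
[26] I6 dispatched to A1
[27] I6 operands ready
[29] I6 complete
[30] R4←I6

cycle = 19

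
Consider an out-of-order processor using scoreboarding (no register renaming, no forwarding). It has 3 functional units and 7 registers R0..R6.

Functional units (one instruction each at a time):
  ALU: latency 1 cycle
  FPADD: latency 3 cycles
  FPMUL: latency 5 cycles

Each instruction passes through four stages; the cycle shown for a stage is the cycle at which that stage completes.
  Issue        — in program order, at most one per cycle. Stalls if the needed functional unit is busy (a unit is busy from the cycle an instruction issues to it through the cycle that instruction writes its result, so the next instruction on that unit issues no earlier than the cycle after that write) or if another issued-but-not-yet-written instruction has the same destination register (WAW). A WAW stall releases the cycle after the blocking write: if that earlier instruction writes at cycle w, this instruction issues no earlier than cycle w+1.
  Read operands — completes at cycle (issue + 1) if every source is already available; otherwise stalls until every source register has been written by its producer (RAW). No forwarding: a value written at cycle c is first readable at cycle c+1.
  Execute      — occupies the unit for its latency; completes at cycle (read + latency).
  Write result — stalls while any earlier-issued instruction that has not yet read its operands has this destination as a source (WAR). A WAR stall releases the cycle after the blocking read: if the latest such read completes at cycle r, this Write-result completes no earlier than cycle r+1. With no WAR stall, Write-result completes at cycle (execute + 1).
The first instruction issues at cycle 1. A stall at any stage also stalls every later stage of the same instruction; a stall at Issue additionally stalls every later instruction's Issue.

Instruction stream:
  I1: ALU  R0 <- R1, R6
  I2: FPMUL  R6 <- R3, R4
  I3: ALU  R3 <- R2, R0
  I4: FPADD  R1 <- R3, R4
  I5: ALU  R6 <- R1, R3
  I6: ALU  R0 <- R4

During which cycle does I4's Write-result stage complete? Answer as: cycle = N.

I1 -> (1, 2, 3, 4)
I2 -> (2, 3, 8, 9)
I3 -> (5, 6, 7, 8)  // struct: ALU busy until I1 writes@4
I4 -> (6, 9, 12, 13)  // RAW R3: wait I3 write@8
I5 -> (10, 14, 15, 16)  // WAW R6: wait I2 write@9, RAW R1: wait I4 write@13
I6 -> (17, 18, 19, 20)  // struct: ALU busy until I5 writes@16

cycle = 13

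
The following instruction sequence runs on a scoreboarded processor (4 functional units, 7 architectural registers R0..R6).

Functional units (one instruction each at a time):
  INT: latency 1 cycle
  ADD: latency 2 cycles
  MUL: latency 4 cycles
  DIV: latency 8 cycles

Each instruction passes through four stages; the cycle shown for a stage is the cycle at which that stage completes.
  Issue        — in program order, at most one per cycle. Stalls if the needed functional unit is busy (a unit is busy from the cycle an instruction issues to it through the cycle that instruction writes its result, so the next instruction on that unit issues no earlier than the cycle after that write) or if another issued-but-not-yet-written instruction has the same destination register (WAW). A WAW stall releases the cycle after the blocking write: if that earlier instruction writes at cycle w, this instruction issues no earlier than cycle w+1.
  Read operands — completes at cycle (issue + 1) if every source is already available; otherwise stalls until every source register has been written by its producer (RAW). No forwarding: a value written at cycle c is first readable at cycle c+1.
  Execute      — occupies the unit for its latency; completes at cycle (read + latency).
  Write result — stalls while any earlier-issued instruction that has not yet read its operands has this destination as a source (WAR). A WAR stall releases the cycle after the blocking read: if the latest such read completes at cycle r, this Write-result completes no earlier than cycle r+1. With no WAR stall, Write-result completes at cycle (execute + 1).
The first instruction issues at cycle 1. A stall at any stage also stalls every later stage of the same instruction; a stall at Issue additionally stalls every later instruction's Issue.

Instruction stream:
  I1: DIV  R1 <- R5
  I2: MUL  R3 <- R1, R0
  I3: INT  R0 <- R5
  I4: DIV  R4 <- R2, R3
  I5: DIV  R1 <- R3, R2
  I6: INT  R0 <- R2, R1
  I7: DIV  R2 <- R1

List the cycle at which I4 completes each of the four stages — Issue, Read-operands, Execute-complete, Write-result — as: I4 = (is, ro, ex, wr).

I4 = (12, 18, 26, 27)

cycle 1: issue I1 (DIV)
cycle 2: I1 read-ops, issue I2 (MUL)
cycle 3: issue I3 (INT)
cycle 4: I3 read-ops
cycle 5: I3 finished on INT
cycle 10: I1 finished on DIV
cycle 11: I1→R1
cycle 12: I2 read-ops, issue I4 (DIV)
cycle 13: I3→R0
cycle 16: I2 finished on MUL
cycle 17: I2→R3
cycle 18: I4 read-ops
cycle 26: I4 finished on DIV
cycle 27: I4→R4
cycle 28: issue I5 (DIV)
cycle 29: I5 read-ops, issue I6 (INT)
cycle 37: I5 finished on DIV
cycle 38: I5→R1
cycle 39: I6 read-ops, issue I7 (DIV)
cycle 40: I6 finished on INT, I7 read-ops
cycle 41: I6→R0
cycle 48: I7 finished on DIV
cycle 49: I7→R2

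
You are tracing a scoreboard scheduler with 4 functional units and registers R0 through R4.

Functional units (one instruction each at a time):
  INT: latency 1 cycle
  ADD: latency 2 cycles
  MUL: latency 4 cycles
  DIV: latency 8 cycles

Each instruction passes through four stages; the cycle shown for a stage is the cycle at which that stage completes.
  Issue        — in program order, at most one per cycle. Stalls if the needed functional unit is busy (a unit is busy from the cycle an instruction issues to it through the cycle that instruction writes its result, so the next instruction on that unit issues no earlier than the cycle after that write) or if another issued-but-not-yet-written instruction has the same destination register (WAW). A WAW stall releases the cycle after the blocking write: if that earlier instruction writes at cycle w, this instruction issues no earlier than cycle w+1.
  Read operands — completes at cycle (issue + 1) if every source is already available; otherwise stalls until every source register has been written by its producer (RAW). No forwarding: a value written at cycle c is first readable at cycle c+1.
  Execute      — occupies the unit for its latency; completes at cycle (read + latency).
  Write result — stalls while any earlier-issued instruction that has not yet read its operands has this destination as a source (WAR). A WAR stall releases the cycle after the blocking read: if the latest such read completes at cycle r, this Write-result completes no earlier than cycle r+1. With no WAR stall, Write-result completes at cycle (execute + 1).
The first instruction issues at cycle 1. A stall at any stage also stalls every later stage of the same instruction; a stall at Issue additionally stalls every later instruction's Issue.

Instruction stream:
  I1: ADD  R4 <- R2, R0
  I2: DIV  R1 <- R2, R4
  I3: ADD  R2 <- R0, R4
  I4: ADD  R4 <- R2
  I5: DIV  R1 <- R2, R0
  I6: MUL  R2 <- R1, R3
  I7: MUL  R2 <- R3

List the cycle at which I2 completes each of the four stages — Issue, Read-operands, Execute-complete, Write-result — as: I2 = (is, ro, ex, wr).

I1 -> (1, 2, 4, 5)
I2 -> (2, 6, 14, 15)  // RAW R4: wait I1 write@5
I3 -> (6, 7, 9, 10)  // struct: ADD busy until I1 writes@5
I4 -> (11, 12, 14, 15)  // struct: ADD busy until I3 writes@10
I5 -> (16, 17, 25, 26)  // struct: DIV busy until I2 writes@15
I6 -> (17, 27, 31, 32)  // RAW R1: wait I5 write@26
I7 -> (33, 34, 38, 39)  // struct: MUL busy until I6 writes@32

I2 = (2, 6, 14, 15)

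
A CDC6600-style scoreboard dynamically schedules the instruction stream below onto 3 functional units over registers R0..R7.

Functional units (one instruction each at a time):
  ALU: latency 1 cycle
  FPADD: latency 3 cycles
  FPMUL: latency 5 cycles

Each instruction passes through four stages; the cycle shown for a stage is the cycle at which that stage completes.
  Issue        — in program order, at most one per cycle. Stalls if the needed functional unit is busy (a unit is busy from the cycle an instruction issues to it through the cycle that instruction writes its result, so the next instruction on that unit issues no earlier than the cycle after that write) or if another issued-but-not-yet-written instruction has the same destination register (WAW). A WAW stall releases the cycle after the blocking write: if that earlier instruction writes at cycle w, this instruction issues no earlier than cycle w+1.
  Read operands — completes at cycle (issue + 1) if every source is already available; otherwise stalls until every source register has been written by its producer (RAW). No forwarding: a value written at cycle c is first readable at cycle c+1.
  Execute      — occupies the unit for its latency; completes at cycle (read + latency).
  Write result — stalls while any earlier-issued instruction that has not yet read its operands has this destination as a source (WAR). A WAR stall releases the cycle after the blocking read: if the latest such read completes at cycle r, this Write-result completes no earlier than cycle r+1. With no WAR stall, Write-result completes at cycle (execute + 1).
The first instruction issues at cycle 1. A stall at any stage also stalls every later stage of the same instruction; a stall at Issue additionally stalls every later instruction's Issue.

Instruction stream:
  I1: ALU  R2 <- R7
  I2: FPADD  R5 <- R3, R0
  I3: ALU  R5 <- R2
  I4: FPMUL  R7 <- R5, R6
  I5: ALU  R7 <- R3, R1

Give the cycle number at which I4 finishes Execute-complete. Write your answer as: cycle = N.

cycle = 17

c1: I1→ALU
c2: I1 RO | I2→FPADD
c3: I1 EX | I2 RO
c4: I1 WR R2
c6: I2 EX
c7: I2 WR R5
c8: I3→ALU
c9: I3 RO | I4→FPMUL
c10: I3 EX
c11: I3 WR R5
c12: I4 RO
c17: I4 EX
c18: I4 WR R7
c19: I5→ALU
c20: I5 RO
c21: I5 EX
c22: I5 WR R7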